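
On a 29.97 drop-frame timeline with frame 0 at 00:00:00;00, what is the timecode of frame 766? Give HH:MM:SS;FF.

Ten DF minutes hold 17982 frames, so frame 766 lies in block 0 (frames 0–17981) with 766 frames into that block.
The block's first minute is 1800 frames and the rest 1798 each; 766 frames reaches minute 0, so 0 × 18 + 0 × 2 = 0 labels have been skipped so far.
Adding those back, label number 766 + 0 = 766 at 30 labels/s is 25 s + 16 f = 0 h 0 min 25 s frame 16, i.e. 00:00:25;16.

00:00:25;16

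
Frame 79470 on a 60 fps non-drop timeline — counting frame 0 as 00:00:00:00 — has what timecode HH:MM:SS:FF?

79470 ÷ 60 = 1324 full seconds, remainder 30 frames.
1324 s = 0 h 22 min 4 s.
Timecode: 00:22:04:30.

00:22:04:30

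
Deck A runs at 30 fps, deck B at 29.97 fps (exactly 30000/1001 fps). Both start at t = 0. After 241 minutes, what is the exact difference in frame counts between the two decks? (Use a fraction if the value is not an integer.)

241 min = 14460 s.
A emits 30 × 14460 = 433800 frames; B emits 30000/1001 × 14460 = 433800000/1001.
Difference = 433800/1001 frames (≈ 433.3666); B is behind A.

433800/1001 frames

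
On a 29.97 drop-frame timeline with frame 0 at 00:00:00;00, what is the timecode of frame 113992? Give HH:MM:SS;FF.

01:03:23;16

Each 10-minute DF block holds 10 × 60 × 30 − 9 × 2 = 17982 frames. 113992 ÷ 17982 → 6 full blocks, remainder 6100.
Within the partial block the first minute is 1800 frames and each further minute 1798, so 3 further minute boundaries passed. Total skipped labels = 18 × 6 + 2 × 3 = 114.
Non-drop label index = 113992 + 114 = 114106; at 30 labels/s that is 01:03:23:16, i.e. DF 01:03:23;16.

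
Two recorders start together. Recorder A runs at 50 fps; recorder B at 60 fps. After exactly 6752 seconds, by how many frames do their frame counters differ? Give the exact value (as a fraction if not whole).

A emits 50 × 6752 = 337600 frames; B emits 60 × 6752 = 405120.
Difference = 67520 frames; B is ahead of A.

67520 frames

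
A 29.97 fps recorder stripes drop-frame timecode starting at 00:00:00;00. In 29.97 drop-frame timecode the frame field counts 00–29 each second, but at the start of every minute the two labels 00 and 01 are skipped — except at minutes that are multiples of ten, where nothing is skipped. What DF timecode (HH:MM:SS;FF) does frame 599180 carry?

Ten DF minutes hold 17982 frames, so frame 599180 lies in block 33 (frames 593406–611387) with 5774 frames into that block.
The block's first minute is 1800 frames and the rest 1798 each; 5774 frames reaches minute 3, so 33 × 18 + 3 × 2 = 600 labels have been skipped so far.
Adding those back, label number 599180 + 600 = 599780 at 30 labels/s is 19992 s + 20 f = 5 h 33 min 12 s frame 20, i.e. 05:33:12;20.

05:33:12;20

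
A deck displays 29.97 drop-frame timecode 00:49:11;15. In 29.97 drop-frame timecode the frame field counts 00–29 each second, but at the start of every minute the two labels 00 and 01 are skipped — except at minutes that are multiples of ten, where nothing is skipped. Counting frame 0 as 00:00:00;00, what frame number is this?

88455

As if non-drop at 30 labels/s: (0 × 3600 + 49 × 60 + 11) × 30 + 15 = 88545.
Minute boundaries passed: 49; those not divisible by 10: 49 − 4 = 45; dropped labels = 2 × 45 = 90.
Actual frame index = 88545 − 90 = 88455.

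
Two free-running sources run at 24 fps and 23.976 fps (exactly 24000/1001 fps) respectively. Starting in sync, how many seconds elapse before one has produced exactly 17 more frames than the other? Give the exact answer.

The gap grows by |24000/1001 − 24| = 24/1001 frames per second.
Time for a 17-frame gap: 17 ÷ (24/1001) = 17017/24 s.

17017/24 seconds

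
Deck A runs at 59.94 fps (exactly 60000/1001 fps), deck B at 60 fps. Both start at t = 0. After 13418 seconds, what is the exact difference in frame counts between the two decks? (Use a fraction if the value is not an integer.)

A emits 60000/1001 × 13418 = 805080000/1001 frames; B emits 60 × 13418 = 805080.
Difference = 805080/1001 frames (≈ 804.2757); B is ahead of A.

805080/1001 frames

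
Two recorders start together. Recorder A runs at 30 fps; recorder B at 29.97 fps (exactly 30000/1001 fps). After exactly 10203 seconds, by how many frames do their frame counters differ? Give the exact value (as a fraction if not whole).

306090/1001 frames

A emits 30 × 10203 = 306090 frames; B emits 30000/1001 × 10203 = 306090000/1001.
Difference = 306090/1001 frames (≈ 305.7842); B is behind A.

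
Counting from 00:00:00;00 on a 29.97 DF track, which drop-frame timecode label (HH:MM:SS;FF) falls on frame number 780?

Ten DF minutes hold 17982 frames, so frame 780 lies in block 0 (frames 0–17981) with 780 frames into that block.
The block's first minute is 1800 frames and the rest 1798 each; 780 frames reaches minute 0, so 0 × 18 + 0 × 2 = 0 labels have been skipped so far.
Adding those back, label number 780 + 0 = 780 at 30 labels/s is 26 s + 0 f = 0 h 0 min 26 s frame 0, i.e. 00:00:26;00.

00:00:26;00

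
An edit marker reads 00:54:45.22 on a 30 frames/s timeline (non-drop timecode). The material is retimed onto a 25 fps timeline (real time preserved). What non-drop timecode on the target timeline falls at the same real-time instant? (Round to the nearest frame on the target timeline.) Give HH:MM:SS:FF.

00:54:45:18

Source frame index: (0×3600 + 54×60 + 45) × 30 + 22 = 98572.
Real time: 98572 / (30) = 49286/15 s.
Target frame: (49286/15) × (25) = 246430/3 ≈ 82143.333 → 82143.
At 25 labels/s: frame 82143 → 00:54:45:18.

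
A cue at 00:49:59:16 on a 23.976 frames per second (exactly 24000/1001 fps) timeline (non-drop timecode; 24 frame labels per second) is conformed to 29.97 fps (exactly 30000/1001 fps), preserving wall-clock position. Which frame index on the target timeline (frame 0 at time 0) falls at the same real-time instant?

Source frame index: (0×3600 + 49×60 + 59) × 24 + 16 = 71992.
Real time: 71992 / (24000/1001) = 9007999/3000 s.
Target frame: (9007999/3000) × (30000/1001) = 89990.

frame 89990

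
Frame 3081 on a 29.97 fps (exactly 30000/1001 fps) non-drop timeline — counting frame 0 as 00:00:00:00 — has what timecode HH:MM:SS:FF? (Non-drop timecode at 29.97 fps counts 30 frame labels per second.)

3081 ÷ 30 = 102 full seconds, remainder 21 frames.
102 s = 0 h 1 min 42 s.
Timecode: 00:01:42:21.

00:01:42:21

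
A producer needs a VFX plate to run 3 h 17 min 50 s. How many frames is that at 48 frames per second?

3 h 17 min 50 s = 11870 s.
Frames = 11870 × 48 = 569760.

569760 frames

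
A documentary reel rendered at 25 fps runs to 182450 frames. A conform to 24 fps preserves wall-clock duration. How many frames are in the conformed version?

Target frames = source frames × (target rate / source rate) = 182450 × (24)/(25) = 182450 × 24/25 = 175152.

175152 frames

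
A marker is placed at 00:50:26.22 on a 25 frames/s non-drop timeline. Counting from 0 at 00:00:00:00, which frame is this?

Total seconds to the label: (0 × 3600 + 50 × 60 + 26) = 3026.
Frame index = 3026 × 25 + 22 = 75672.

frame 75672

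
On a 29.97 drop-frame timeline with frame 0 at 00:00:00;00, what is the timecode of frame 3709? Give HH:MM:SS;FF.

00:02:03;23

Each 10-minute DF block holds 10 × 60 × 30 − 9 × 2 = 17982 frames. 3709 ÷ 17982 → 0 full blocks, remainder 3709.
Within the partial block the first minute is 1800 frames and each further minute 1798, so 2 further minute boundaries passed. Total skipped labels = 18 × 0 + 2 × 2 = 4.
Non-drop label index = 3709 + 4 = 3713; at 30 labels/s that is 00:02:03:23, i.e. DF 00:02:03;23.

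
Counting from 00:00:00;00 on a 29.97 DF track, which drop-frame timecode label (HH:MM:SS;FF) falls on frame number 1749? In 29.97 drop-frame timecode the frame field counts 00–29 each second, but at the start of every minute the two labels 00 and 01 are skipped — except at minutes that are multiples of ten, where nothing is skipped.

Each 10-minute DF block holds 10 × 60 × 30 − 9 × 2 = 17982 frames. 1749 ÷ 17982 → 0 full blocks, remainder 1749.
Within the partial block the first minute is 1800 frames and each further minute 1798, so 0 further minute boundaries passed. Total skipped labels = 18 × 0 + 2 × 0 = 0.
Non-drop label index = 1749 + 0 = 1749; at 30 labels/s that is 00:00:58:09, i.e. DF 00:00:58;09.

00:00:58;09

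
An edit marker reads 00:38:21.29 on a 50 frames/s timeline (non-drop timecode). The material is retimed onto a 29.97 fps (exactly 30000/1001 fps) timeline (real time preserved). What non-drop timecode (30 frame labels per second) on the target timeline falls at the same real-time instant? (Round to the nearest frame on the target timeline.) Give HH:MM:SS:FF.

Source frame index: (0×3600 + 38×60 + 21) × 50 + 29 = 115079.
Real time: 115079 / (50) = 115079/50 s.
Target frame: (115079/50) × (30000/1001) = 69047400/1001 ≈ 68978.422 → 68978.
At 30 labels/s: frame 68978 → 00:38:19:08.

00:38:19:08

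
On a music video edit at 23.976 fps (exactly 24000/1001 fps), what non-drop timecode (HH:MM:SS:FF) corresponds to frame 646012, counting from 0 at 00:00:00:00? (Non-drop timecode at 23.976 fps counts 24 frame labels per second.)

646012 ÷ 24 = 26917 full seconds, remainder 4 frames.
26917 s = 7 h 28 min 37 s.
Timecode: 07:28:37:04.

07:28:37:04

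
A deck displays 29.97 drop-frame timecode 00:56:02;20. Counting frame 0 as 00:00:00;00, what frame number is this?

As if non-drop at 30 labels/s: (0 × 3600 + 56 × 60 + 2) × 30 + 20 = 100880.
Minute boundaries passed: 56; those not divisible by 10: 56 − 5 = 51; dropped labels = 2 × 51 = 102.
Actual frame index = 100880 − 102 = 100778.

100778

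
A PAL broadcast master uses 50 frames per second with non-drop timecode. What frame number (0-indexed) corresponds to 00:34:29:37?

Total seconds to the label: (0 × 3600 + 34 × 60 + 29) = 2069.
Frame index = 2069 × 50 + 37 = 103487.

103487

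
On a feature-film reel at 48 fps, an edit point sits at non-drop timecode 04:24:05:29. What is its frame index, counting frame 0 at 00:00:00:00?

Total seconds to the label: (4 × 3600 + 24 × 60 + 5) = 15845.
Frame index = 15845 × 48 + 29 = 760589.

frame 760589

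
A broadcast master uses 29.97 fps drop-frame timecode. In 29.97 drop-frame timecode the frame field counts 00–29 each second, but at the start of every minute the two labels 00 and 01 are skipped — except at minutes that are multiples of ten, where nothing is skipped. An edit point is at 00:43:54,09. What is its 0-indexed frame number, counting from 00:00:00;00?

78951

Complete 10-minute blocks: 4, each 17982 frames → 71928.
Remaining 3 whole minutes in the current block: 1800 + 2 × 1798 = 5396 frames.
Within the current minute: 54 × 30 + 9 − 2 = 1627 (labels ;00/;01 skipped at this minute). Total = 71928 + 5396 + 1627 = 78951.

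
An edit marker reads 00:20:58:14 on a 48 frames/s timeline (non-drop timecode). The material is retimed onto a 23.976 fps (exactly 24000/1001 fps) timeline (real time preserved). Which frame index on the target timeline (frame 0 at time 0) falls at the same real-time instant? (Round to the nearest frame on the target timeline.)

Source frame index: (0×3600 + 20×60 + 58) × 48 + 14 = 60398.
Real time: 60398 / (48) = 30199/24 s.
Target frame: (30199/24) × (24000/1001) = 2323000/77 ≈ 30168.831 → 30169.

frame 30169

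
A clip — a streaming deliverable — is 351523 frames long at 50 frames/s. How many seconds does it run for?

7030.46 seconds

Running time = 351523 / (50) = 7030.46 s.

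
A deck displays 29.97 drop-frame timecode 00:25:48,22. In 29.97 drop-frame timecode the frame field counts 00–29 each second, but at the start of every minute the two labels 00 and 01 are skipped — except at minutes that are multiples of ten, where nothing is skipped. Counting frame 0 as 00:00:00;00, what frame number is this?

46416

Complete 10-minute blocks: 2, each 17982 frames → 35964.
Remaining 5 whole minutes in the current block: 1800 + 4 × 1798 = 8992 frames.
Within the current minute: 48 × 30 + 22 − 2 = 1460 (labels ;00/;01 skipped at this minute). Total = 35964 + 8992 + 1460 = 46416.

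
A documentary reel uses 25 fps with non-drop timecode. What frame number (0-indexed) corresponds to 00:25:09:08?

37733

Total seconds to the label: (0 × 3600 + 25 × 60 + 9) = 1509.
Frame index = 1509 × 25 + 8 = 37733.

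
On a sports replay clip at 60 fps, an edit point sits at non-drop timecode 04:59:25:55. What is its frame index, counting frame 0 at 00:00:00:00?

Total seconds to the label: (4 × 3600 + 59 × 60 + 25) = 17965.
Frame index = 17965 × 60 + 55 = 1077955.

1077955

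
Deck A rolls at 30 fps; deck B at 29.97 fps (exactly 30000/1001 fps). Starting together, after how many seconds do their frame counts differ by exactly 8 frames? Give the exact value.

The gap grows by |30000/1001 − 30| = 30/1001 frames per second.
Time for a 8-frame gap: 8 ÷ (30/1001) = 4004/15 s.

4004/15 seconds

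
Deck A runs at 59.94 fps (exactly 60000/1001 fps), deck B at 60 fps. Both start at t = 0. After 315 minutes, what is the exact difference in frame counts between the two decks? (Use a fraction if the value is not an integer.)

162000/143 frames

315 min = 18900 s.
A emits 60000/1001 × 18900 = 162000000/143 frames; B emits 60 × 18900 = 1134000.
Difference = 162000/143 frames (≈ 1132.8671); B is ahead of A.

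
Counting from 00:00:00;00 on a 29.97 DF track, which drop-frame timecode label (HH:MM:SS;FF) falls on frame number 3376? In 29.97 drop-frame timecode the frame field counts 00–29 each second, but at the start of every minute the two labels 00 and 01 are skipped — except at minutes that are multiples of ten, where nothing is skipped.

00:01:52;18

Ten DF minutes hold 17982 frames, so frame 3376 lies in block 0 (frames 0–17981) with 3376 frames into that block.
The block's first minute is 1800 frames and the rest 1798 each; 3376 frames reaches minute 1, so 0 × 18 + 1 × 2 = 2 labels have been skipped so far.
Adding those back, label number 3376 + 2 = 3378 at 30 labels/s is 112 s + 18 f = 0 h 1 min 52 s frame 18, i.e. 00:01:52;18.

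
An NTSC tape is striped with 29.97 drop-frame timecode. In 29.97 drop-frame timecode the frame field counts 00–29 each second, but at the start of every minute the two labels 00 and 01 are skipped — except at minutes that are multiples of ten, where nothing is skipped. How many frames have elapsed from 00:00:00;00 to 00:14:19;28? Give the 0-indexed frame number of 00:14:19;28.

As if non-drop at 30 labels/s: (0 × 3600 + 14 × 60 + 19) × 30 + 28 = 25798.
Minute boundaries passed: 14; those not divisible by 10: 14 − 1 = 13; dropped labels = 2 × 13 = 26.
Actual frame index = 25798 − 26 = 25772.

25772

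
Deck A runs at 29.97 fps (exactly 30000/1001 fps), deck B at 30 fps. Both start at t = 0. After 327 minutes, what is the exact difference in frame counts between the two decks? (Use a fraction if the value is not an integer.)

327 min = 19620 s.
A emits 30000/1001 × 19620 = 588600000/1001 frames; B emits 30 × 19620 = 588600.
Difference = 588600/1001 frames (≈ 588.0120); B is ahead of A.

588600/1001 frames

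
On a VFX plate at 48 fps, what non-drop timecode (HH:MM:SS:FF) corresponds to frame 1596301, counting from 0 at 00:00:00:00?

1596301 ÷ 48 = 33256 full seconds, remainder 13 frames.
33256 s = 9 h 14 min 16 s.
Timecode: 09:14:16:13.

09:14:16:13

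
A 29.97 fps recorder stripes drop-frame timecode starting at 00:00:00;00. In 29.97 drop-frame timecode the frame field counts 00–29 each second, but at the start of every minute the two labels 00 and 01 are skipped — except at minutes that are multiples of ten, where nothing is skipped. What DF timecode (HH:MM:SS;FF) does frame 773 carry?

00:00:25;23

Ten DF minutes hold 17982 frames, so frame 773 lies in block 0 (frames 0–17981) with 773 frames into that block.
The block's first minute is 1800 frames and the rest 1798 each; 773 frames reaches minute 0, so 0 × 18 + 0 × 2 = 0 labels have been skipped so far.
Adding those back, label number 773 + 0 = 773 at 30 labels/s is 25 s + 23 f = 0 h 0 min 25 s frame 23, i.e. 00:00:25;23.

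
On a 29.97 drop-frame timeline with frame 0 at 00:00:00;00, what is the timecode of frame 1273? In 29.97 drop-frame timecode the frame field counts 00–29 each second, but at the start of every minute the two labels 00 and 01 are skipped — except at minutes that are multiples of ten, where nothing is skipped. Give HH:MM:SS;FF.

Each 10-minute DF block holds 10 × 60 × 30 − 9 × 2 = 17982 frames. 1273 ÷ 17982 → 0 full blocks, remainder 1273.
Within the partial block the first minute is 1800 frames and each further minute 1798, so 0 further minute boundaries passed. Total skipped labels = 18 × 0 + 2 × 0 = 0.
Non-drop label index = 1273 + 0 = 1273; at 30 labels/s that is 00:00:42:13, i.e. DF 00:00:42;13.

00:00:42;13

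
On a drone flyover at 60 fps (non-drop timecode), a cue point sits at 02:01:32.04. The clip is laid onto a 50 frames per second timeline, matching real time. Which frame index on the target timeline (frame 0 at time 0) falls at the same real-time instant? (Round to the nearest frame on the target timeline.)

Source frame index: (2×3600 + 1×60 + 32) × 60 + 4 = 437524.
Real time: 437524 / (60) = 109381/15 s.
Target frame: (109381/15) × (50) = 1093810/3 ≈ 364603.333 → 364603.

frame 364603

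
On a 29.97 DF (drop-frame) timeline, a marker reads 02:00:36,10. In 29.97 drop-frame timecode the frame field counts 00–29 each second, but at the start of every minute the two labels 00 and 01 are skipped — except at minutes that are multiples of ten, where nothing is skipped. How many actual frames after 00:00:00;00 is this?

As if non-drop at 30 labels/s: (2 × 3600 + 0 × 60 + 36) × 30 + 10 = 217090.
Minute boundaries passed: 120; those not divisible by 10: 120 − 12 = 108; dropped labels = 2 × 108 = 216.
Actual frame index = 217090 − 216 = 216874.

216874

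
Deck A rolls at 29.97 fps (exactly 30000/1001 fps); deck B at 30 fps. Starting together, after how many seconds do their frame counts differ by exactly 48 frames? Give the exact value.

1601.6 seconds

The gap grows by |30 − 30000/1001| = 30/1001 frames per second.
Time for a 48-frame gap: 48 ÷ (30/1001) = 1601.6 s.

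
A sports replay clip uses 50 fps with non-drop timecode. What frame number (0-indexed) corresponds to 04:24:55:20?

Total seconds to the label: (4 × 3600 + 24 × 60 + 55) = 15895.
Frame index = 15895 × 50 + 20 = 794770.

794770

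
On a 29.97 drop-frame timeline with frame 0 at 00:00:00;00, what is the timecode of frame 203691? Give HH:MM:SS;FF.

Ten DF minutes hold 17982 frames, so frame 203691 lies in block 11 (frames 197802–215783) with 5889 frames into that block.
The block's first minute is 1800 frames and the rest 1798 each; 5889 frames reaches minute 3, so 11 × 18 + 3 × 2 = 204 labels have been skipped so far.
Adding those back, label number 203691 + 204 = 203895 at 30 labels/s is 6796 s + 15 f = 1 h 53 min 16 s frame 15, i.e. 01:53:16;15.

01:53:16;15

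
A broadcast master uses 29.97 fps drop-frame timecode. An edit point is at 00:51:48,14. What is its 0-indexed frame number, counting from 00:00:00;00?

As if non-drop at 30 labels/s: (0 × 3600 + 51 × 60 + 48) × 30 + 14 = 93254.
Minute boundaries passed: 51; those not divisible by 10: 51 − 5 = 46; dropped labels = 2 × 46 = 92.
Actual frame index = 93254 − 92 = 93162.

93162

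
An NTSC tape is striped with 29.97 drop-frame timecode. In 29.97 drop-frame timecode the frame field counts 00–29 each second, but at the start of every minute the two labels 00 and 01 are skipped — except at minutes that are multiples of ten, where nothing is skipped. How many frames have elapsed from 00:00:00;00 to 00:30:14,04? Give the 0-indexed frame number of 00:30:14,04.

Complete 10-minute blocks: 3, each 17982 frames → 53946.
Remaining 0 whole minutes in the current block: 0 frames.
Within the current minute: 14 × 30 + 4 = 424. Total = 53946 + 0 + 424 = 54370.

54370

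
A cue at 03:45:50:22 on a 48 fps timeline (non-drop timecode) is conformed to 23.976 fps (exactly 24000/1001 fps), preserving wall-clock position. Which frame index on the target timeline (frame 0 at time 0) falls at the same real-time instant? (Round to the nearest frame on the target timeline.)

Source frame index: (3×3600 + 45×60 + 50) × 48 + 22 = 650422.
Real time: 650422 / (48) = 325211/24 s.
Target frame: (325211/24) × (24000/1001) = 325211000/1001 ≈ 324886.114 → 324886.

frame 324886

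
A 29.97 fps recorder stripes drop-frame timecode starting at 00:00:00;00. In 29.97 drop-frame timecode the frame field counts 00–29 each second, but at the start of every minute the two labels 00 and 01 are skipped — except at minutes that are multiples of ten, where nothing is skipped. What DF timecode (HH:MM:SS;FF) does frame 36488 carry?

Ten DF minutes hold 17982 frames, so frame 36488 lies in block 2 (frames 35964–53945) with 524 frames into that block.
The block's first minute is 1800 frames and the rest 1798 each; 524 frames reaches minute 0, so 2 × 18 + 0 × 2 = 36 labels have been skipped so far.
Adding those back, label number 36488 + 36 = 36524 at 30 labels/s is 1217 s + 14 f = 0 h 20 min 17 s frame 14, i.e. 00:20:17;14.

00:20:17;14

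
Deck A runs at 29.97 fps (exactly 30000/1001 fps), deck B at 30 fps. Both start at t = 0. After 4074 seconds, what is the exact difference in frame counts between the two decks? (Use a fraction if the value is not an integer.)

A emits 30000/1001 × 4074 = 17460000/143 frames; B emits 30 × 4074 = 122220.
Difference = 17460/143 frames (≈ 122.0979); B is ahead of A.

17460/143 frames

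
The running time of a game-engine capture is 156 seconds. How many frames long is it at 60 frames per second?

Frames = 156 × 60 = 9360.

9360 frames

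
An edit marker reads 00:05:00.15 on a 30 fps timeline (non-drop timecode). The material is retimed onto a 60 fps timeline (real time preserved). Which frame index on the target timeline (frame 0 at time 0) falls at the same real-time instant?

frame 18030

Source frame index: (0×3600 + 5×60 + 0) × 30 + 15 = 9015.
Real time: 9015 / (30) = 601/2 s.
Target frame: (601/2) × (60) = 18030.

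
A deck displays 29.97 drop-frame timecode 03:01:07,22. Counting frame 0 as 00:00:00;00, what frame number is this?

325706

As if non-drop at 30 labels/s: (3 × 3600 + 1 × 60 + 7) × 30 + 22 = 326032.
Minute boundaries passed: 181; those not divisible by 10: 181 − 18 = 163; dropped labels = 2 × 163 = 326.
Actual frame index = 326032 − 326 = 325706.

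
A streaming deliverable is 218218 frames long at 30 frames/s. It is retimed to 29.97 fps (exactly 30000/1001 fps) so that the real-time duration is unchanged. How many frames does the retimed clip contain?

218000 frames

Target frames = source frames × (target rate / source rate) = 218218 × (30000/1001)/(30) = 218218 × 1000/1001 = 218000.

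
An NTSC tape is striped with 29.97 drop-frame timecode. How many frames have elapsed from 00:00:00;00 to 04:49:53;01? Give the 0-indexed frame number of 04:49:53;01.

521269

Complete 10-minute blocks: 28, each 17982 frames → 503496.
Remaining 9 whole minutes in the current block: 1800 + 8 × 1798 = 16184 frames.
Within the current minute: 53 × 30 + 1 − 2 = 1589 (labels ;00/;01 skipped at this minute). Total = 503496 + 16184 + 1589 = 521269.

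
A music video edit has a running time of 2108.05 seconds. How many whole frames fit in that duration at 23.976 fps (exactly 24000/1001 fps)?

50542 frames

Frames = 2108.05 × 24000/1001 = 7227600/143 ≈ 50542.6573.
Complete frames: 50542.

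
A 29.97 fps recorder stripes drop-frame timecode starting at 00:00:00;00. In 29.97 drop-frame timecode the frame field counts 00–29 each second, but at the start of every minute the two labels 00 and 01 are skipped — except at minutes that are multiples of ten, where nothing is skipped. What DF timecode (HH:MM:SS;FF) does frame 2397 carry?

Each 10-minute DF block holds 10 × 60 × 30 − 9 × 2 = 17982 frames. 2397 ÷ 17982 → 0 full blocks, remainder 2397.
Within the partial block the first minute is 1800 frames and each further minute 1798, so 1 further minute boundary passed. Total skipped labels = 18 × 0 + 2 × 1 = 2.
Non-drop label index = 2397 + 2 = 2399; at 30 labels/s that is 00:01:19:29, i.e. DF 00:01:19;29.

00:01:19;29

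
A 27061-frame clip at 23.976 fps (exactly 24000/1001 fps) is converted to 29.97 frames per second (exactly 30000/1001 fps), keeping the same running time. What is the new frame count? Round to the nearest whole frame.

Frames at target rate = 27061 × (30000/1001) / (24000/1001) = 135305/4 ≈ 33826.250.
Nearest whole frame: 33826.

33826 frames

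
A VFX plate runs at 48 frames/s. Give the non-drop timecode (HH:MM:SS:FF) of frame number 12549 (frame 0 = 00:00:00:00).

12549 ÷ 48 = 261 full seconds, remainder 21 frames.
261 s = 0 h 4 min 21 s.
Timecode: 00:04:21:21.

00:04:21:21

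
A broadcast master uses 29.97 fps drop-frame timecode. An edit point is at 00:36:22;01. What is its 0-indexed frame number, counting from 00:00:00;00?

As if non-drop at 30 labels/s: (0 × 3600 + 36 × 60 + 22) × 30 + 1 = 65461.
Minute boundaries passed: 36; those not divisible by 10: 36 − 3 = 33; dropped labels = 2 × 33 = 66.
Actual frame index = 65461 − 66 = 65395.

65395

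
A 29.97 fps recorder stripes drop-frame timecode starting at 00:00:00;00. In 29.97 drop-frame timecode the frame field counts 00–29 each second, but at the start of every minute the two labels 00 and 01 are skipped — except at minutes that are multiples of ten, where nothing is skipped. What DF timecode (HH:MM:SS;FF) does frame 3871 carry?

00:02:09;05

Ten DF minutes hold 17982 frames, so frame 3871 lies in block 0 (frames 0–17981) with 3871 frames into that block.
The block's first minute is 1800 frames and the rest 1798 each; 3871 frames reaches minute 2, so 0 × 18 + 2 × 2 = 4 labels have been skipped so far.
Adding those back, label number 3871 + 4 = 3875 at 30 labels/s is 129 s + 5 f = 0 h 2 min 9 s frame 5, i.e. 00:02:09;05.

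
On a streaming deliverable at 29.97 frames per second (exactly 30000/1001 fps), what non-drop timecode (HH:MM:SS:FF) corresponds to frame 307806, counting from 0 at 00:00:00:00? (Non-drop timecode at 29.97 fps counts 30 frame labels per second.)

307806 ÷ 30 = 10260 full seconds, remainder 6 frames.
10260 s = 2 h 51 min 0 s.
Timecode: 02:51:00:06.

02:51:00:06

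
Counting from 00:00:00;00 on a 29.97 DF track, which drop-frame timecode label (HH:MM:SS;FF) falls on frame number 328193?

Ten DF minutes hold 17982 frames, so frame 328193 lies in block 18 (frames 323676–341657) with 4517 frames into that block.
The block's first minute is 1800 frames and the rest 1798 each; 4517 frames reaches minute 2, so 18 × 18 + 2 × 2 = 328 labels have been skipped so far.
Adding those back, label number 328193 + 328 = 328521 at 30 labels/s is 10950 s + 21 f = 3 h 2 min 30 s frame 21, i.e. 03:02:30;21.

03:02:30;21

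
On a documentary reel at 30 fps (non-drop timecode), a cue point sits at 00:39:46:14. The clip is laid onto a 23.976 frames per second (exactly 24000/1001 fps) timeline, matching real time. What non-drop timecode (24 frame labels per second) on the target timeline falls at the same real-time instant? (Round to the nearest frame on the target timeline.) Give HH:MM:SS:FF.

Source frame index: (0×3600 + 39×60 + 46) × 30 + 14 = 71594.
Real time: 71594 / (30) = 35797/15 s.
Target frame: (35797/15) × (24000/1001) = 57275200/1001 ≈ 57217.982 → 57218.
At 24 labels/s: frame 57218 → 00:39:44:02.

00:39:44:02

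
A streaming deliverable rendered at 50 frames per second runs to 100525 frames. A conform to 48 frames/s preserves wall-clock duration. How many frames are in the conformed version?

96504 frames

Target frames = source frames × (target rate / source rate) = 100525 × (48)/(50) = 100525 × 24/25 = 96504.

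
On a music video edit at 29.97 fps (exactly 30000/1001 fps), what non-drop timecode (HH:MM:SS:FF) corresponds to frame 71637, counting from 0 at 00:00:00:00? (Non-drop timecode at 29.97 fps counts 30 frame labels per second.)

00:39:47:27

71637 ÷ 30 = 2387 full seconds, remainder 27 frames.
2387 s = 0 h 39 min 47 s.
Timecode: 00:39:47:27.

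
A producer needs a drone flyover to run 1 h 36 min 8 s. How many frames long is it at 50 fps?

288400 frames

1 h 36 min 8 s = 5768 s.
Frames = 5768 × 50 = 288400.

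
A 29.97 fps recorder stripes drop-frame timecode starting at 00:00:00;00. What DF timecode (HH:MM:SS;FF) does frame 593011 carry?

Ten DF minutes hold 17982 frames, so frame 593011 lies in block 32 (frames 575424–593405) with 17587 frames into that block.
The block's first minute is 1800 frames and the rest 1798 each; 17587 frames reaches minute 9, so 32 × 18 + 9 × 2 = 594 labels have been skipped so far.
Adding those back, label number 593011 + 594 = 593605 at 30 labels/s is 19786 s + 25 f = 5 h 29 min 46 s frame 25, i.e. 05:29:46;25.

05:29:46;25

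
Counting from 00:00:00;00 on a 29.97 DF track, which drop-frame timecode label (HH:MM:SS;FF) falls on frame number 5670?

00:03:09;06

Each 10-minute DF block holds 10 × 60 × 30 − 9 × 2 = 17982 frames. 5670 ÷ 17982 → 0 full blocks, remainder 5670.
Within the partial block the first minute is 1800 frames and each further minute 1798, so 3 further minute boundaries passed. Total skipped labels = 18 × 0 + 2 × 3 = 6.
Non-drop label index = 5670 + 6 = 5676; at 30 labels/s that is 00:03:09:06, i.e. DF 00:03:09;06.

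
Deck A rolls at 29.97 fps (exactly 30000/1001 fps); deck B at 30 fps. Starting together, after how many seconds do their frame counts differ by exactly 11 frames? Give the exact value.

11011/30 seconds

The gap grows by |30 − 30000/1001| = 30/1001 frames per second.
Time for a 11-frame gap: 11 ÷ (30/1001) = 11011/30 s.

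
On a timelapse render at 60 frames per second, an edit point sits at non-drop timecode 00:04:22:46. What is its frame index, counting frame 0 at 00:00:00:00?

15766

Total seconds to the label: (0 × 3600 + 4 × 60 + 22) = 262.
Frame index = 262 × 60 + 46 = 15766.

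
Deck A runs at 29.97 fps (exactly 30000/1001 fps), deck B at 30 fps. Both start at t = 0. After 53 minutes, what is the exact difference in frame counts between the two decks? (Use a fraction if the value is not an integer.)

95400/1001 frames

53 min = 3180 s.
A emits 30000/1001 × 3180 = 95400000/1001 frames; B emits 30 × 3180 = 95400.
Difference = 95400/1001 frames (≈ 95.3047); B is ahead of A.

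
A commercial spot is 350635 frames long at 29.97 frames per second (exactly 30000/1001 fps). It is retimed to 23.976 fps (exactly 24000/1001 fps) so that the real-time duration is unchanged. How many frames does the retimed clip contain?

280508 frames

Target frames = source frames × (target rate / source rate) = 350635 × (24000/1001)/(30000/1001) = 350635 × 4/5 = 280508.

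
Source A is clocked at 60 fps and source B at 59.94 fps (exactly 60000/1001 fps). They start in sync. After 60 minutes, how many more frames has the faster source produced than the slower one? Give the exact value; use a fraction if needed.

60 min = 3600 s.
A emits 60 × 3600 = 216000 frames; B emits 60000/1001 × 3600 = 216000000/1001.
Difference = 216000/1001 frames (≈ 215.7842); B is behind A.

216000/1001 frames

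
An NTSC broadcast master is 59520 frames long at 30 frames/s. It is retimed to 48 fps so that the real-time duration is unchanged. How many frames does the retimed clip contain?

95232 frames

Target frames = source frames × (target rate / source rate) = 59520 × (48)/(30) = 59520 × 8/5 = 95232.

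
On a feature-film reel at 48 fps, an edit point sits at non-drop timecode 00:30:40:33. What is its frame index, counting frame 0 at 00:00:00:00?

Total seconds to the label: (0 × 3600 + 30 × 60 + 40) = 1840.
Frame index = 1840 × 48 + 33 = 88353.

88353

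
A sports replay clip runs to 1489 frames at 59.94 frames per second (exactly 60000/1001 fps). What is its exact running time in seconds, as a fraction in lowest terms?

Running time = 1489 ÷ (60000/1001) = 1489 × 1001/60000 = 1490489/60000 s.

1490489/60000 seconds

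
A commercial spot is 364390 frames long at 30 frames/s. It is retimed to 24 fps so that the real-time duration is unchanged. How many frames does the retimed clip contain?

291512 frames

Target frames = source frames × (target rate / source rate) = 364390 × (24)/(30) = 364390 × 4/5 = 291512.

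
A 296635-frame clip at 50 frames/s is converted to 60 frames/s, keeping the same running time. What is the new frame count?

Target frames = source frames × (target rate / source rate) = 296635 × (60)/(50) = 296635 × 6/5 = 355962.

355962 frames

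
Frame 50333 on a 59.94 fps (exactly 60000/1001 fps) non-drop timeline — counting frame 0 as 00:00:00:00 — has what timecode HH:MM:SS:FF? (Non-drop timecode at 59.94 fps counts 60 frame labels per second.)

50333 ÷ 60 = 838 full seconds, remainder 53 frames.
838 s = 0 h 13 min 58 s.
Timecode: 00:13:58:53.

00:13:58:53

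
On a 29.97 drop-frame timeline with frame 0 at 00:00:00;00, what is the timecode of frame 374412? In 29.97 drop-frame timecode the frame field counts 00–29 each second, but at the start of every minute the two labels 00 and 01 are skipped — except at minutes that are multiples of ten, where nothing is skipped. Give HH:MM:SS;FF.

Each 10-minute DF block holds 10 × 60 × 30 − 9 × 2 = 17982 frames. 374412 ÷ 17982 → 20 full blocks, remainder 14772.
Within the partial block the first minute is 1800 frames and each further minute 1798, so 8 further minute boundaries passed. Total skipped labels = 18 × 20 + 2 × 8 = 376.
Non-drop label index = 374412 + 376 = 374788; at 30 labels/s that is 03:28:12:28, i.e. DF 03:28:12;28.

03:28:12;28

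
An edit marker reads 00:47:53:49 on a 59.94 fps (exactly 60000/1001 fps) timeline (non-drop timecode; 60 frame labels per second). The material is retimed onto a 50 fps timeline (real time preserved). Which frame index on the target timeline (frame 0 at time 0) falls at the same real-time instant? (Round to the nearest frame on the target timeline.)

Source frame index: (0×3600 + 47×60 + 53) × 60 + 49 = 172429.
Real time: 172429 / (60000/1001) = 172601429/60000 s.
Target frame: (172601429/60000) × (50) = 172601429/1200 ≈ 143834.524 → 143835.

frame 143835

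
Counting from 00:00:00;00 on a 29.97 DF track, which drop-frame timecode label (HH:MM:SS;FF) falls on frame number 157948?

Ten DF minutes hold 17982 frames, so frame 157948 lies in block 8 (frames 143856–161837) with 14092 frames into that block.
The block's first minute is 1800 frames and the rest 1798 each; 14092 frames reaches minute 7, so 8 × 18 + 7 × 2 = 158 labels have been skipped so far.
Adding those back, label number 157948 + 158 = 158106 at 30 labels/s is 5270 s + 6 f = 1 h 27 min 50 s frame 6, i.e. 01:27:50;06.

01:27:50;06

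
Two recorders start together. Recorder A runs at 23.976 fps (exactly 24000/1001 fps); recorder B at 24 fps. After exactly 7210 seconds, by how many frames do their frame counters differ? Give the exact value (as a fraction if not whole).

A emits 24000/1001 × 7210 = 24720000/143 frames; B emits 24 × 7210 = 173040.
Difference = 24720/143 frames (≈ 172.8671); B is ahead of A.

24720/143 frames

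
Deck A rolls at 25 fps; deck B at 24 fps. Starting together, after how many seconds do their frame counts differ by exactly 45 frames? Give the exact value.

The gap grows by |24 − 25| = 1 frame per second.
Time for a 45-frame gap: 45 ÷ (1) = 45 s.

45 seconds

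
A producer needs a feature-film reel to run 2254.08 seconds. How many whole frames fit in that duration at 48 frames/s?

Frames = 2254.08 × 48 = 2704896/25 ≈ 108195.8400.
Complete frames: 108195.

108195 frames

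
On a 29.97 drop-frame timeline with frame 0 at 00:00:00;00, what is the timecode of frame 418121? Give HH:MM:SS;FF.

03:52:31;09

Each 10-minute DF block holds 10 × 60 × 30 − 9 × 2 = 17982 frames. 418121 ÷ 17982 → 23 full blocks, remainder 4535.
Within the partial block the first minute is 1800 frames and each further minute 1798, so 2 further minute boundaries passed. Total skipped labels = 18 × 23 + 2 × 2 = 418.
Non-drop label index = 418121 + 418 = 418539; at 30 labels/s that is 03:52:31:09, i.e. DF 03:52:31;09.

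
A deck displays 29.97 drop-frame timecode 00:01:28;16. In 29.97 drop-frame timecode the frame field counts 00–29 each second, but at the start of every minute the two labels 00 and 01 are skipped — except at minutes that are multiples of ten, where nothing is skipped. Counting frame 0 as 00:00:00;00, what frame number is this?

2654

Complete 10-minute blocks: 0, each 17982 frames → 0.
Remaining 1 whole minute in the current block: 1800 + 0 × 1798 = 1800 frames.
Within the current minute: 28 × 30 + 16 − 2 = 854 (labels ;00/;01 skipped at this minute). Total = 0 + 1800 + 854 = 2654.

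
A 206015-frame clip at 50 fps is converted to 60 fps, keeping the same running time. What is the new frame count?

247218 frames

Target frames = source frames × (target rate / source rate) = 206015 × (60)/(50) = 206015 × 6/5 = 247218.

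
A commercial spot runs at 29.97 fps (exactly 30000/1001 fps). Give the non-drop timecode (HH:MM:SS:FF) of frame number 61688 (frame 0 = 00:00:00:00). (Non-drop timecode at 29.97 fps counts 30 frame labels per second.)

00:34:16:08

61688 ÷ 30 = 2056 full seconds, remainder 8 frames.
2056 s = 0 h 34 min 16 s.
Timecode: 00:34:16:08.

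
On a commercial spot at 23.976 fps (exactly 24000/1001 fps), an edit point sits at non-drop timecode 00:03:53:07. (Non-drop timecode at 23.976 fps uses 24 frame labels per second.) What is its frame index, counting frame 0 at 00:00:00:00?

Total seconds to the label: (0 × 3600 + 3 × 60 + 53) = 233.
Frame index = 233 × 24 + 7 = 5599.

frame 5599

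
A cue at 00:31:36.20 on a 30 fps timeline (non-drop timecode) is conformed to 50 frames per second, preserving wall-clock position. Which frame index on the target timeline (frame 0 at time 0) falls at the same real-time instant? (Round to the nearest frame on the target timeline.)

frame 94833

Source frame index: (0×3600 + 31×60 + 36) × 30 + 20 = 56900.
Real time: 56900 / (30) = 5690/3 s.
Target frame: (5690/3) × (50) = 284500/3 ≈ 94833.333 → 94833.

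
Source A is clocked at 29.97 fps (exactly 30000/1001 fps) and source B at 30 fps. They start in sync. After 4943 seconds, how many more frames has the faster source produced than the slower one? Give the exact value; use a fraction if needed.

A emits 30000/1001 × 4943 = 148290000/1001 frames; B emits 30 × 4943 = 148290.
Difference = 148290/1001 frames (≈ 148.1419); B is ahead of A.

148290/1001 frames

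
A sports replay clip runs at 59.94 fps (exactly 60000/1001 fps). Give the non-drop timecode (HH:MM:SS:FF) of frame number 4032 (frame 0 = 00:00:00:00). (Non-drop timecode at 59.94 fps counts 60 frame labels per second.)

00:01:07:12

4032 ÷ 60 = 67 full seconds, remainder 12 frames.
67 s = 0 h 1 min 7 s.
Timecode: 00:01:07:12.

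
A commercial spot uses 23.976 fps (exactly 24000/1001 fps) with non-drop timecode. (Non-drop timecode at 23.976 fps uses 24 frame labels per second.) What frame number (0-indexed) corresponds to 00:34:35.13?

Total seconds to the label: (0 × 3600 + 34 × 60 + 35) = 2075.
Frame index = 2075 × 24 + 13 = 49813.

49813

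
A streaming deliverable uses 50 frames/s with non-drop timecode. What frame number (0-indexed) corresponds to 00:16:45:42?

Total seconds to the label: (0 × 3600 + 16 × 60 + 45) = 1005.
Frame index = 1005 × 50 + 42 = 50292.

50292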